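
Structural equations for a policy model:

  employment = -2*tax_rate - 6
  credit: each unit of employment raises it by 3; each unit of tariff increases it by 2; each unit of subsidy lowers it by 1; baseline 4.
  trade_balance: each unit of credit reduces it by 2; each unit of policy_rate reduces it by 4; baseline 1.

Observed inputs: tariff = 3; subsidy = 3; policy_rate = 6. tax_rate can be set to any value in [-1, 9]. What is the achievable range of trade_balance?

Substituting into the credit equation gives credit = -6*tax_rate - 11.
Substituting into the trade_balance equation gives trade_balance = 12*tax_rate - 1.
Linear in tax_rate, so extremes are at the endpoints: tax_rate = -1 gives trade_balance = -13; tax_rate = 9 gives trade_balance = 107.

-13 to 107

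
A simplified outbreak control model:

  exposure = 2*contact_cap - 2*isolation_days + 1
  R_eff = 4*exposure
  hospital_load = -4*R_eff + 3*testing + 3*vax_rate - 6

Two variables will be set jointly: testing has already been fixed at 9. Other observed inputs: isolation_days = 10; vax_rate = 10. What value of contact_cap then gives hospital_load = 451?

contact_cap = -3

With testing held at 9:
Substituting into the exposure equation gives exposure = 2*contact_cap - 19.
So R_eff = 8*contact_cap - 76.
Substituting into the hospital_load equation gives hospital_load = -32*contact_cap + 355.
Solve -32*contact_cap + 355 = 451: contact_cap = (451 - 355) / -32 = -3.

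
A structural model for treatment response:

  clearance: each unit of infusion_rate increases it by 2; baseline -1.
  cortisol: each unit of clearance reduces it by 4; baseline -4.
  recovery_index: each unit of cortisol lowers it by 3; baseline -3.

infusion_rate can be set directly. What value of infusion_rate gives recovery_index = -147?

Substituting into the cortisol equation gives cortisol = -8*infusion_rate.
So recovery_index = 24*infusion_rate - 3.
Solve 24*infusion_rate - 3 = -147: infusion_rate = (-147 + 3) / 24 = -6.

infusion_rate = -6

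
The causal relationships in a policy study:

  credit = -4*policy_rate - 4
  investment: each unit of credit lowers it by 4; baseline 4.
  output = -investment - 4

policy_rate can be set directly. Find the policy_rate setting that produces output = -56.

policy_rate = 2

Substituting into the investment equation gives investment = 16*policy_rate + 20.
This gives output = -16*policy_rate - 24.
Solve -16*policy_rate - 24 = -56: policy_rate = (-56 + 24) / -16 = 2.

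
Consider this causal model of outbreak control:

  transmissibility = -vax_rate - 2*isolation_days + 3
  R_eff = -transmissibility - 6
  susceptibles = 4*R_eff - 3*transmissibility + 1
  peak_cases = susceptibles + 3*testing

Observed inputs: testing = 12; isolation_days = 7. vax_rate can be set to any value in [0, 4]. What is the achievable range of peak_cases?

Substituting into the transmissibility equation gives transmissibility = -vax_rate - 11.
Substituting into the R_eff equation gives R_eff = vax_rate + 5.
susceptibles becomes 7*vax_rate + 54.
Substituting into the peak_cases equation gives peak_cases = 7*vax_rate + 90.
Linear in vax_rate, so extremes are at the endpoints: vax_rate = 0 gives peak_cases = 90; vax_rate = 4 gives peak_cases = 118.

90 to 118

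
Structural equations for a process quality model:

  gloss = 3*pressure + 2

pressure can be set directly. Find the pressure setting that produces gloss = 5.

Solve 3*pressure + 2 = 5: pressure = (5 - 2) / 3 = 1.

pressure = 1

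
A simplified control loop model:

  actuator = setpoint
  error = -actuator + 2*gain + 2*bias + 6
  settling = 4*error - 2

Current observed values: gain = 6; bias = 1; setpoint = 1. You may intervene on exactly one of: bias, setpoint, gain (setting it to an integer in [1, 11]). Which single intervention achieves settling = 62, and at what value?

Intervening on bias: settling = 8*bias + 66. Reaching 62 requires bias = -1/2, not an integer.
Intervening on setpoint: with other inputs at their observed values, settling = -4*setpoint + 78. Solving for 62 gives setpoint = 4, within [1, 11].
Intervening on gain: settling = 8*gain + 26. Reaching 62 requires gain = 9/2, not an integer.

set setpoint = 4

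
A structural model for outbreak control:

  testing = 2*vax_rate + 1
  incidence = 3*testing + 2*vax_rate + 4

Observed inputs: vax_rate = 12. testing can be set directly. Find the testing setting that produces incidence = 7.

testing = -7

Intervening on testing fixes its value directly, overriding its dependence on vax_rate.
Substituting into the incidence equation gives incidence = 3*testing + 28.
Solve 3*testing + 28 = 7: testing = (7 - 28) / 3 = -7.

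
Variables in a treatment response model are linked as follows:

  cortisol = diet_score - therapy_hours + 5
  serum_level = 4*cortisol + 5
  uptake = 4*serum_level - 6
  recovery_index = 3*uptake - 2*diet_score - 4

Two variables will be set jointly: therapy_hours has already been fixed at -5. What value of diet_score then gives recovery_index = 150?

diet_score = -8

With therapy_hours held at -5:
Substituting into the cortisol equation gives cortisol = diet_score + 10.
Substituting into the serum_level equation gives serum_level = 4*diet_score + 45.
Substituting into the uptake equation gives uptake = 16*diet_score + 174.
This gives recovery_index = 46*diet_score + 518.
Solve 46*diet_score + 518 = 150: diet_score = (150 - 518) / 46 = -8.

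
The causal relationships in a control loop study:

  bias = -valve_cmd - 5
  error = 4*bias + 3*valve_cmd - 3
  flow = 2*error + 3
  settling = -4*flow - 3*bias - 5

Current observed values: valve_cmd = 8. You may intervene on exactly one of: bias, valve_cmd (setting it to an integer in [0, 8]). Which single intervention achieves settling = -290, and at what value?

set bias = 3

Intervening on bias: with other inputs at their observed values, settling = -35*bias - 185. Solving for -290 gives bias = 3, within [0, 8].
Intervening on valve_cmd: settling = 11*valve_cmd + 182. Reaching -290 requires valve_cmd = -472/11, not an integer.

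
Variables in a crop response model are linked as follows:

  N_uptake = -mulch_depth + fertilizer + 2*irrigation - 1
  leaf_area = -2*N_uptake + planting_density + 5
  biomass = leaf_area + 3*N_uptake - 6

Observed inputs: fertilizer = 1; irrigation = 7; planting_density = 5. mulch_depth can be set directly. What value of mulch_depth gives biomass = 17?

Substituting into the N_uptake equation gives N_uptake = -mulch_depth + 14.
Substituting into the leaf_area equation gives leaf_area = 2*mulch_depth - 18.
Substituting into the biomass equation gives biomass = -mulch_depth + 18.
Solve -mulch_depth + 18 = 17: mulch_depth = (17 - 18) / -1 = 1.

mulch_depth = 1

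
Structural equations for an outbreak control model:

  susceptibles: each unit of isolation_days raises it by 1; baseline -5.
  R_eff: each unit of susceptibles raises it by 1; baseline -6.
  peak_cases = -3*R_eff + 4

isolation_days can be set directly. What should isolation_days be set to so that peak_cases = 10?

Substituting into the R_eff equation gives R_eff = isolation_days - 11.
peak_cases becomes -3*isolation_days + 37.
Solve -3*isolation_days + 37 = 10: isolation_days = (10 - 37) / -3 = 9.

isolation_days = 9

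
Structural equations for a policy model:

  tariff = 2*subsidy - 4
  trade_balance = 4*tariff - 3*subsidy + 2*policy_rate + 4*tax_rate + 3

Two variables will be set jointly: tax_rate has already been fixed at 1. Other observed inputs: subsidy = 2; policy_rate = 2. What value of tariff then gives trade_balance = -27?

With tax_rate held at 1:
Intervening on tariff fixes its value directly, overriding its dependence on subsidy.
Substituting into the trade_balance equation gives trade_balance = 4*tariff + 5.
Solve 4*tariff + 5 = -27: tariff = (-27 - 5) / 4 = -8.

tariff = -8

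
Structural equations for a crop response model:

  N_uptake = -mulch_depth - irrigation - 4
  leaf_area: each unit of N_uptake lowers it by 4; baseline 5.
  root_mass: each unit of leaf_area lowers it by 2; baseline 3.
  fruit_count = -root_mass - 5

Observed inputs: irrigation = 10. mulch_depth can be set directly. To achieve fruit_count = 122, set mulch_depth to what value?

mulch_depth = 1

Substituting into the N_uptake equation gives N_uptake = -mulch_depth - 14.
So leaf_area = 4*mulch_depth + 61.
So root_mass = -8*mulch_depth - 119.
This gives fruit_count = 8*mulch_depth + 114.
Solve 8*mulch_depth + 114 = 122: mulch_depth = (122 - 114) / 8 = 1.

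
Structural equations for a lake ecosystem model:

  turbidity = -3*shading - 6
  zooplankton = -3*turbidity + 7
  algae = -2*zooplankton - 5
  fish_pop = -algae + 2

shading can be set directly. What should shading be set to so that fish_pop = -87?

Substituting into the zooplankton equation gives zooplankton = 9*shading + 25.
Substituting into the algae equation gives algae = -18*shading - 55.
Substituting into the fish_pop equation gives fish_pop = 18*shading + 57.
Solve 18*shading + 57 = -87: shading = (-87 - 57) / 18 = -8.

shading = -8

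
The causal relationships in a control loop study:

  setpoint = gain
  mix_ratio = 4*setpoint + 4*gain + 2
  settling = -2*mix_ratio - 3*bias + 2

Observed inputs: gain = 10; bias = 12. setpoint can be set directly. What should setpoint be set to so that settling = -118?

Intervening on setpoint fixes its value directly, overriding its dependence on gain.
Substituting into the mix_ratio equation gives mix_ratio = 4*setpoint + 42.
This gives settling = -8*setpoint - 118.
Solve -8*setpoint - 118 = -118: setpoint = (-118 + 118) / -8 = 0.

setpoint = 0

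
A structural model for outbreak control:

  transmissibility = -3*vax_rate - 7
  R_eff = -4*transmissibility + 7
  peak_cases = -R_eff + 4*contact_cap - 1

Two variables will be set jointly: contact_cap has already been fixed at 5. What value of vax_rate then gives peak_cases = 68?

vax_rate = -7

With contact_cap held at 5:
Substituting into the R_eff equation gives R_eff = 12*vax_rate + 35.
Substituting into the peak_cases equation gives peak_cases = -12*vax_rate - 16.
Solve -12*vax_rate - 16 = 68: vax_rate = (68 + 16) / -12 = -7.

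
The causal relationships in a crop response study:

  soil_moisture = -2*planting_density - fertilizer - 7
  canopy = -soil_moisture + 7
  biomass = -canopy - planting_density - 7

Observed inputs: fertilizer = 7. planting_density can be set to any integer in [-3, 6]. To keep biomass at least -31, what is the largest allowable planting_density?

Substituting into the soil_moisture equation gives soil_moisture = -2*planting_density - 14.
Substituting into the canopy equation gives canopy = 2*planting_density + 21.
Substituting into the biomass equation gives biomass = -3*planting_density - 28.
Require -3*planting_density - 28 ≥ -31, so planting_density ≤ 1.
The largest integer in [-3, 6] satisfying this is 1.

planting_density = 1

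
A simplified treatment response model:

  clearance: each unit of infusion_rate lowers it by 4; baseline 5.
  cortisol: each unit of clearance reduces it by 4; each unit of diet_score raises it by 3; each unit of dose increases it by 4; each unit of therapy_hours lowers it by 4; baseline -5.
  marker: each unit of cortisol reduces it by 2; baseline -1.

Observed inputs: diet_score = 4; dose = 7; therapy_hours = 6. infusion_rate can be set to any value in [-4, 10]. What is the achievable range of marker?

-303 to 145

Substituting into the cortisol equation gives cortisol = 16*infusion_rate - 9.
Substituting into the marker equation gives marker = -32*infusion_rate + 17.
Linear in infusion_rate, so extremes are at the endpoints: infusion_rate = -4 gives marker = 145; infusion_rate = 10 gives marker = -303.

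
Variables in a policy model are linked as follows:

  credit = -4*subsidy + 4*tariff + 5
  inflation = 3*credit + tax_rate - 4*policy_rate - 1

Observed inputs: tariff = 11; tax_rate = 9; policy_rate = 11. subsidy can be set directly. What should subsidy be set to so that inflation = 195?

subsidy = -7

Substituting into the credit equation gives credit = -4*subsidy + 49.
Substituting into the inflation equation gives inflation = -12*subsidy + 111.
Solve -12*subsidy + 111 = 195: subsidy = (195 - 111) / -12 = -7.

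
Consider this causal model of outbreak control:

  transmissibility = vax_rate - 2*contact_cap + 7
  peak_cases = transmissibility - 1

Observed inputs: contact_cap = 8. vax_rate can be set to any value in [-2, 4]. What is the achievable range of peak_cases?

-12 to -6

Substituting into the transmissibility equation gives transmissibility = vax_rate - 9.
Substituting into the peak_cases equation gives peak_cases = vax_rate - 10.
Linear in vax_rate, so extremes are at the endpoints: vax_rate = -2 gives peak_cases = -12; vax_rate = 4 gives peak_cases = -6.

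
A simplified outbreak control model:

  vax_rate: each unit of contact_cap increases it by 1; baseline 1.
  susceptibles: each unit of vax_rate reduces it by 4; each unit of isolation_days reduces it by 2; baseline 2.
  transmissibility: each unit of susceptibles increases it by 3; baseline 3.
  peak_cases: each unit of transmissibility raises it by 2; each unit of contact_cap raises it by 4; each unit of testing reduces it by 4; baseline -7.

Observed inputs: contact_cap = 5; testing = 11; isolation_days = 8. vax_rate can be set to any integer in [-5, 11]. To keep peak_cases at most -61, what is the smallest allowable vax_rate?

vax_rate = -2

Intervening on vax_rate fixes its value directly, overriding its dependence on contact_cap.
Substituting into the susceptibles equation gives susceptibles = -4*vax_rate - 14.
Substituting into the transmissibility equation gives transmissibility = -12*vax_rate - 39.
peak_cases becomes -24*vax_rate - 109.
Require -24*vax_rate - 109 ≤ -61, so vax_rate ≥ -2.
The smallest integer in [-5, 11] satisfying this is -2.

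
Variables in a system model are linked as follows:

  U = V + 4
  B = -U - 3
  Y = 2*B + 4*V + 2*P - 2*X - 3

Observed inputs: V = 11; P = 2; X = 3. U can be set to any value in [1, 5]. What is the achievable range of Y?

23 to 31

Intervening on U fixes its value directly, overriding its dependence on V.
Substituting into the Y equation gives Y = -2*U + 33.
Linear in U, so extremes are at the endpoints: U = 1 gives Y = 31; U = 5 gives Y = 23.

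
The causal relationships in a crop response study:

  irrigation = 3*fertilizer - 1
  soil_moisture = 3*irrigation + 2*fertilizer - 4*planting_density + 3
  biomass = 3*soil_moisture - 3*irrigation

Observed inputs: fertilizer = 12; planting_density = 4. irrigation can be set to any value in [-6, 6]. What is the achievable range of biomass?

-3 to 69

Intervening on irrigation fixes its value directly, overriding its dependence on fertilizer.
Substituting into the soil_moisture equation gives soil_moisture = 3*irrigation + 11.
Substituting into the biomass equation gives biomass = 6*irrigation + 33.
Linear in irrigation, so extremes are at the endpoints: irrigation = -6 gives biomass = -3; irrigation = 6 gives biomass = 69.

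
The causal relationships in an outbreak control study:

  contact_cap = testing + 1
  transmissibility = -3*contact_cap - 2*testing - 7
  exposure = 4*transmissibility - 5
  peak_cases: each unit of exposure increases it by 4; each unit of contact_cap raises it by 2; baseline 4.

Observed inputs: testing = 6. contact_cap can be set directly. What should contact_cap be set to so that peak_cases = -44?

Intervening on contact_cap fixes its value directly, overriding its dependence on testing.
Substituting into the transmissibility equation gives transmissibility = -3*contact_cap - 19.
Substituting into the exposure equation gives exposure = -12*contact_cap - 81.
peak_cases becomes -46*contact_cap - 320.
Solve -46*contact_cap - 320 = -44: contact_cap = (-44 + 320) / -46 = -6.

contact_cap = -6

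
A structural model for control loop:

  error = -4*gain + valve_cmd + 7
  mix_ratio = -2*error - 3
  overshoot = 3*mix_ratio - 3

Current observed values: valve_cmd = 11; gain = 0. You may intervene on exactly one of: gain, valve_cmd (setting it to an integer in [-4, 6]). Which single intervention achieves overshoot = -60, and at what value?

Intervening on gain: overshoot = 24*gain - 120. Reaching -60 requires gain = 5/2, not an integer.
Intervening on valve_cmd: with other inputs at their observed values, overshoot = -6*valve_cmd - 54. Solving for -60 gives valve_cmd = 1, within [-4, 6].

set valve_cmd = 1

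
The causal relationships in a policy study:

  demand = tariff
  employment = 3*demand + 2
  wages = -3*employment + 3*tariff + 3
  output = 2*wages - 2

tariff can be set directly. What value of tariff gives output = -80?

Substituting into the employment equation gives employment = 3*tariff + 2.
Substituting into the wages equation gives wages = -6*tariff - 3.
So output = -12*tariff - 8.
Solve -12*tariff - 8 = -80: tariff = (-80 + 8) / -12 = 6.

tariff = 6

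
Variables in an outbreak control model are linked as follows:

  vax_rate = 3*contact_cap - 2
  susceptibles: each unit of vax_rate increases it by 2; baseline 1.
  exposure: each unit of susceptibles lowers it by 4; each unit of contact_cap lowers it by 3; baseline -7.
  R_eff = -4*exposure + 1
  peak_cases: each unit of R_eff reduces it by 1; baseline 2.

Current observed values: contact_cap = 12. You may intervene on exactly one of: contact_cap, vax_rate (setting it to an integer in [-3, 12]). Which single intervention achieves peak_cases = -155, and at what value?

set vax_rate = -1

Intervening on contact_cap: peak_cases = -108*contact_cap + 21. Reaching -155 requires contact_cap = 44/27, not an integer.
Intervening on vax_rate: with other inputs at their observed values, peak_cases = -32*vax_rate - 187. Solving for -155 gives vax_rate = -1, within [-3, 12].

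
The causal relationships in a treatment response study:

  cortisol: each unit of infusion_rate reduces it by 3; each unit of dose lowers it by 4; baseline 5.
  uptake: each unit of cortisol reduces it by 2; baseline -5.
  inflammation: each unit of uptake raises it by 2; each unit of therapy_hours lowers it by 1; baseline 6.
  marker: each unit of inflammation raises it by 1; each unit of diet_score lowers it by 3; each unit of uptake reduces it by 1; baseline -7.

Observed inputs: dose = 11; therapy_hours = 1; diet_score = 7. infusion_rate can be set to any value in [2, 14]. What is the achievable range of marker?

62 to 134

Substituting into the cortisol equation gives cortisol = -3*infusion_rate - 39.
Substituting into the uptake equation gives uptake = 6*infusion_rate + 73.
So inflammation = 12*infusion_rate + 151.
So marker = 6*infusion_rate + 50.
Linear in infusion_rate, so extremes are at the endpoints: infusion_rate = 2 gives marker = 62; infusion_rate = 14 gives marker = 134.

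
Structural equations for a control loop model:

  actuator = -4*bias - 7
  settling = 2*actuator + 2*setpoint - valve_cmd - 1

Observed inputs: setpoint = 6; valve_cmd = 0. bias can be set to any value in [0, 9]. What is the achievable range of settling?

-75 to -3

Substituting into the settling equation gives settling = -8*bias - 3.
Linear in bias, so extremes are at the endpoints: bias = 0 gives settling = -3; bias = 9 gives settling = -75.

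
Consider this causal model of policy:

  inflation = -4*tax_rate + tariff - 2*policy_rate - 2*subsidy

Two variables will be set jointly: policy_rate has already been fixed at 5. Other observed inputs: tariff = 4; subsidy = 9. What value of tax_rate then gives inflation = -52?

tax_rate = 7

With policy_rate held at 5:
Substituting into the inflation equation gives inflation = -4*tax_rate - 24.
Solve -4*tax_rate - 24 = -52: tax_rate = (-52 + 24) / -4 = 7.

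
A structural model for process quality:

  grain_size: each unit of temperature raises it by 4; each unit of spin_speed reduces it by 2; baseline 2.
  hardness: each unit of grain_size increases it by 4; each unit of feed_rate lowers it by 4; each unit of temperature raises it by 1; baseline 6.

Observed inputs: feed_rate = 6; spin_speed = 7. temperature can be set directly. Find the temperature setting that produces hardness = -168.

temperature = -6

Substituting into the grain_size equation gives grain_size = 4*temperature - 12.
Substituting into the hardness equation gives hardness = 17*temperature - 66.
Solve 17*temperature - 66 = -168: temperature = (-168 + 66) / 17 = -6.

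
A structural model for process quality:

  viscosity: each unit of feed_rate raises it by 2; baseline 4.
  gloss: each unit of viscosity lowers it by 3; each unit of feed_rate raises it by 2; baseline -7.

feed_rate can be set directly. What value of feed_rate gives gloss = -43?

Substituting into the gloss equation gives gloss = -4*feed_rate - 19.
Solve -4*feed_rate - 19 = -43: feed_rate = (-43 + 19) / -4 = 6.

feed_rate = 6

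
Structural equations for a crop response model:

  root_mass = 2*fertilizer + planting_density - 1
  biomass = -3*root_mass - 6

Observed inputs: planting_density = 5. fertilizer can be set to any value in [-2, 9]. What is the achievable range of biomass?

-72 to -6

Substituting into the root_mass equation gives root_mass = 2*fertilizer + 4.
So biomass = -6*fertilizer - 18.
Linear in fertilizer, so extremes are at the endpoints: fertilizer = -2 gives biomass = -6; fertilizer = 9 gives biomass = -72.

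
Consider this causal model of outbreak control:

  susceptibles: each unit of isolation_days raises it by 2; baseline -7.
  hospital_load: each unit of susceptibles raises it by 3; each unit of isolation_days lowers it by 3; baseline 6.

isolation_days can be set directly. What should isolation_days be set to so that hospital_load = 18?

Substituting into the hospital_load equation gives hospital_load = 3*isolation_days - 15.
Solve 3*isolation_days - 15 = 18: isolation_days = (18 + 15) / 3 = 11.

isolation_days = 11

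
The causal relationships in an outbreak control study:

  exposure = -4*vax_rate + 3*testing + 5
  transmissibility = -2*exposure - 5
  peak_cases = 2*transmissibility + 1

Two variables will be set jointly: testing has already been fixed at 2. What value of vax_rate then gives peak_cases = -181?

With testing held at 2:
Substituting into the exposure equation gives exposure = -4*vax_rate + 11.
Substituting into the transmissibility equation gives transmissibility = 8*vax_rate - 27.
So peak_cases = 16*vax_rate - 53.
Solve 16*vax_rate - 53 = -181: vax_rate = (-181 + 53) / 16 = -8.

vax_rate = -8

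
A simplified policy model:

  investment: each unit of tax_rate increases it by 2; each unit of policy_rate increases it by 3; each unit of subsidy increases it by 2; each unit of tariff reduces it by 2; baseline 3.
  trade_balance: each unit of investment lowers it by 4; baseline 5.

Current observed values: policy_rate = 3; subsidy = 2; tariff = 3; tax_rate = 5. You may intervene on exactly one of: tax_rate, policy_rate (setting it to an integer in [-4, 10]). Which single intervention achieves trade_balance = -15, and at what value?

Intervening on tax_rate: trade_balance = -8*tax_rate - 35. Reaching -15 requires tax_rate = -5/2, not an integer.
Intervening on policy_rate: with other inputs at their observed values, trade_balance = -12*policy_rate - 39. Solving for -15 gives policy_rate = -2, within [-4, 10].

set policy_rate = -2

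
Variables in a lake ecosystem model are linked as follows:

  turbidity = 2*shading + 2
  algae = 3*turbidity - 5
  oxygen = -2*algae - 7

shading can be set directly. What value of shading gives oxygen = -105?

Substituting into the algae equation gives algae = 6*shading + 1.
Substituting into the oxygen equation gives oxygen = -12*shading - 9.
Solve -12*shading - 9 = -105: shading = (-105 + 9) / -12 = 8.

shading = 8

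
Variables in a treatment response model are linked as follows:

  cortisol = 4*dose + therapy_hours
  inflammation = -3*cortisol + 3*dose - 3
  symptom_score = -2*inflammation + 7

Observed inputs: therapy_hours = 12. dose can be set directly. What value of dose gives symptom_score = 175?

dose = 5

Substituting into the cortisol equation gives cortisol = 4*dose + 12.
inflammation becomes -9*dose - 39.
Substituting into the symptom_score equation gives symptom_score = 18*dose + 85.
Solve 18*dose + 85 = 175: dose = (175 - 85) / 18 = 5.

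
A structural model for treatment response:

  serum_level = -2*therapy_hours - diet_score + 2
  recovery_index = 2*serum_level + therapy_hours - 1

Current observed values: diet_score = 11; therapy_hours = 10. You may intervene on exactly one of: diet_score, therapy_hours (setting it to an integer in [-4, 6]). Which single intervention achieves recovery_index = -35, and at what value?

Intervening on diet_score: with other inputs at their observed values, recovery_index = -2*diet_score - 27. Solving for -35 gives diet_score = 4, within [-4, 6].
Intervening on therapy_hours: recovery_index = -3*therapy_hours - 19. Reaching -35 requires therapy_hours = 16/3, not an integer.

set diet_score = 4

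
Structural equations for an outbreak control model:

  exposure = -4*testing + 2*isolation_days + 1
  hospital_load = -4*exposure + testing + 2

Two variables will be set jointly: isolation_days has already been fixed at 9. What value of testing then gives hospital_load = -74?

testing = 0

With isolation_days held at 9:
Substituting into the exposure equation gives exposure = -4*testing + 19.
This gives hospital_load = 17*testing - 74.
Solve 17*testing - 74 = -74: testing = (-74 + 74) / 17 = 0.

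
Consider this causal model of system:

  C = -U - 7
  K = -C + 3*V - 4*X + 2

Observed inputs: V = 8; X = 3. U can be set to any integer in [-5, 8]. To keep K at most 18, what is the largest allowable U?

Substituting into the K equation gives K = U + 21.
Require U + 21 ≤ 18, so U ≤ -3.
The largest integer in [-5, 8] satisfying this is -3.

U = -3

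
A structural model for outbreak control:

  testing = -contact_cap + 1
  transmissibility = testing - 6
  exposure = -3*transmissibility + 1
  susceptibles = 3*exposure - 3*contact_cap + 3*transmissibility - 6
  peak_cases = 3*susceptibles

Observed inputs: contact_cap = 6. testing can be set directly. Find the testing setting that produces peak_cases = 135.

Intervening on testing fixes its value directly, overriding its dependence on contact_cap.
Substituting into the exposure equation gives exposure = -3*testing + 19.
So susceptibles = -6*testing + 15.
Substituting into the peak_cases equation gives peak_cases = -18*testing + 45.
Solve -18*testing + 45 = 135: testing = (135 - 45) / -18 = -5.

testing = -5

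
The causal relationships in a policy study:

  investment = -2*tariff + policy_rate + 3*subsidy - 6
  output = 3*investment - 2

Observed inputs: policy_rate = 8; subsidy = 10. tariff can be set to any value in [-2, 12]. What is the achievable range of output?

Substituting into the investment equation gives investment = -2*tariff + 32.
So output = -6*tariff + 94.
Linear in tariff, so extremes are at the endpoints: tariff = -2 gives output = 106; tariff = 12 gives output = 22.

22 to 106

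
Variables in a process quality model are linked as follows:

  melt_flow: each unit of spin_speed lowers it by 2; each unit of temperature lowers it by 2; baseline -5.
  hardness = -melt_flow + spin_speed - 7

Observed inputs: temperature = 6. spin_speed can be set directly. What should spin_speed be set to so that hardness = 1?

spin_speed = -3

Substituting into the melt_flow equation gives melt_flow = -2*spin_speed - 17.
Substituting into the hardness equation gives hardness = 3*spin_speed + 10.
Solve 3*spin_speed + 10 = 1: spin_speed = (1 - 10) / 3 = -3.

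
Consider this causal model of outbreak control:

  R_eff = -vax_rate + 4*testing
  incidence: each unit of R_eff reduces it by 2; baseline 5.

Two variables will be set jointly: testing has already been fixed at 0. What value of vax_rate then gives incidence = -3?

With testing held at 0:
Substituting into the R_eff equation gives R_eff = -vax_rate.
So incidence = 2*vax_rate + 5.
Solve 2*vax_rate + 5 = -3: vax_rate = (-3 - 5) / 2 = -4.

vax_rate = -4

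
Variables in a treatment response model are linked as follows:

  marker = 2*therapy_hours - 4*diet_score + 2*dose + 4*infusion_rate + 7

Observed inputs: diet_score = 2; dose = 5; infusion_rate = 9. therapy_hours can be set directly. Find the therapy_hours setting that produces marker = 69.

Substituting into the marker equation gives marker = 2*therapy_hours + 45.
Solve 2*therapy_hours + 45 = 69: therapy_hours = (69 - 45) / 2 = 12.

therapy_hours = 12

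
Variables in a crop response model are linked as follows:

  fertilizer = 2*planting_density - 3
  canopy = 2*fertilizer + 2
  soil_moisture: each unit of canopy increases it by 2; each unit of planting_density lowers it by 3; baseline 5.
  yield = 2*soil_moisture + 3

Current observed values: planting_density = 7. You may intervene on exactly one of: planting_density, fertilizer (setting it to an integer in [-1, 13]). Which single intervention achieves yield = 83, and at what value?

set fertilizer = 13

Intervening on planting_density: yield = 10*planting_density - 3. Reaching 83 requires planting_density = 43/5, not an integer.
Intervening on fertilizer: with other inputs at their observed values, yield = 8*fertilizer - 21. Solving for 83 gives fertilizer = 13, within [-1, 13].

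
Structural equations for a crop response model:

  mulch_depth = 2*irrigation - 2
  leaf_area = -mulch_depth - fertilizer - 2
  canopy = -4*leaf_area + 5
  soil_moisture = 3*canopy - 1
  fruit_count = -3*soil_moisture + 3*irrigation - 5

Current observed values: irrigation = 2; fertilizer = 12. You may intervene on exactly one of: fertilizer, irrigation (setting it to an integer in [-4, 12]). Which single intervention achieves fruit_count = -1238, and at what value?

Intervening on fertilizer: fruit_count = -36*fertilizer - 185. Reaching -1238 requires fertilizer = 117/4, not an integer.
Intervening on irrigation: with other inputs at their observed values, fruit_count = -69*irrigation - 479. Solving for -1238 gives irrigation = 11, within [-4, 12].

set irrigation = 11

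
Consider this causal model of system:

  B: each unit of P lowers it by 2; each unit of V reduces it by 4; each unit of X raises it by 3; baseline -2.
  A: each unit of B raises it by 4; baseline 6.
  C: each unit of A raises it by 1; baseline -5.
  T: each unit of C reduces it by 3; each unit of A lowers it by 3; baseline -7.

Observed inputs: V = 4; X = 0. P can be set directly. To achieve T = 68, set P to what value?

Substituting into the B equation gives B = -2*P - 18.
Substituting into the A equation gives A = -8*P - 66.
Substituting into the C equation gives C = -8*P - 71.
Substituting into the T equation gives T = 48*P + 404.
Solve 48*P + 404 = 68: P = (68 - 404) / 48 = -7.

P = -7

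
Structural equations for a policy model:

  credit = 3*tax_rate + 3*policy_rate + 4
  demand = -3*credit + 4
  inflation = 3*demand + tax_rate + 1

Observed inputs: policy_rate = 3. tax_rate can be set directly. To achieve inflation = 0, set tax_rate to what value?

tax_rate = -4

Substituting into the credit equation gives credit = 3*tax_rate + 13.
Substituting into the demand equation gives demand = -9*tax_rate - 35.
Substituting into the inflation equation gives inflation = -26*tax_rate - 104.
Solve -26*tax_rate - 104 = 0: tax_rate = (0 + 104) / -26 = -4.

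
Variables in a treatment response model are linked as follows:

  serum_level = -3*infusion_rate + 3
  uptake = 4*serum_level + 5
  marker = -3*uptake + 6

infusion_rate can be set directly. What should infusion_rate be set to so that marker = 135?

infusion_rate = 5

Substituting into the uptake equation gives uptake = -12*infusion_rate + 17.
Substituting into the marker equation gives marker = 36*infusion_rate - 45.
Solve 36*infusion_rate - 45 = 135: infusion_rate = (135 + 45) / 36 = 5.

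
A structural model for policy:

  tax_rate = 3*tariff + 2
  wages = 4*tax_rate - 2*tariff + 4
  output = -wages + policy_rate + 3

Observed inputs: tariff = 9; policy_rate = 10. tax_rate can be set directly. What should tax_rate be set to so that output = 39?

Intervening on tax_rate fixes its value directly, overriding its dependence on tariff.
Substituting into the wages equation gives wages = 4*tax_rate - 14.
Substituting into the output equation gives output = -4*tax_rate + 27.
Solve -4*tax_rate + 27 = 39: tax_rate = (39 - 27) / -4 = -3.

tax_rate = -3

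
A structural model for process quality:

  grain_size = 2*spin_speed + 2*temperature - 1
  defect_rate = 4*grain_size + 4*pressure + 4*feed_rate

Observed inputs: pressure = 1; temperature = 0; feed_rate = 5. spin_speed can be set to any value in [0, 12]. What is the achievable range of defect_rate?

20 to 116

Substituting into the grain_size equation gives grain_size = 2*spin_speed - 1.
This gives defect_rate = 8*spin_speed + 20.
Linear in spin_speed, so extremes are at the endpoints: spin_speed = 0 gives defect_rate = 20; spin_speed = 12 gives defect_rate = 116.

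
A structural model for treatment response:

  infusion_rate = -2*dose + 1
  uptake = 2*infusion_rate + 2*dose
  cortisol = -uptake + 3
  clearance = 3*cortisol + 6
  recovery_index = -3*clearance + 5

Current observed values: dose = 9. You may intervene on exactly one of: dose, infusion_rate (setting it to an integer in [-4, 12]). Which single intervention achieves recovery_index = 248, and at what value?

Intervening on dose: recovery_index = -18*dose - 22. Reaching 248 requires dose = -15, outside [-4, 12].
Intervening on infusion_rate: with other inputs at their observed values, recovery_index = 18*infusion_rate + 122. Solving for 248 gives infusion_rate = 7, within [-4, 12].

set infusion_rate = 7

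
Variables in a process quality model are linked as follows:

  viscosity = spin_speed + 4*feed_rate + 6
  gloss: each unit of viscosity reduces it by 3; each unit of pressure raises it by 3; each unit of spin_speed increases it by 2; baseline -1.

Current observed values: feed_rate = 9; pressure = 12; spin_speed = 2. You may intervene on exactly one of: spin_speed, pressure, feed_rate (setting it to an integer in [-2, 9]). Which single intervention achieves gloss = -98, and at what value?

Intervening on spin_speed: with other inputs at their observed values, gloss = -spin_speed - 91. Solving for -98 gives spin_speed = 7, within [-2, 9].
Intervening on pressure: gloss = 3*pressure - 129. Reaching -98 requires pressure = 31/3, not an integer.
Intervening on feed_rate: gloss = -12*feed_rate + 15. Reaching -98 requires feed_rate = 113/12, not an integer.

set spin_speed = 7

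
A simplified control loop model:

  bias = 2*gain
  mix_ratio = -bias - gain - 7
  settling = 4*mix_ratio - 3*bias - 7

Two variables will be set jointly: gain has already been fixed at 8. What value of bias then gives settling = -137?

With gain held at 8:
Intervening on bias fixes its value directly, overriding its dependence on gain.
Substituting into the mix_ratio equation gives mix_ratio = -bias - 15.
Substituting into the settling equation gives settling = -7*bias - 67.
Solve -7*bias - 67 = -137: bias = (-137 + 67) / -7 = 10.

bias = 10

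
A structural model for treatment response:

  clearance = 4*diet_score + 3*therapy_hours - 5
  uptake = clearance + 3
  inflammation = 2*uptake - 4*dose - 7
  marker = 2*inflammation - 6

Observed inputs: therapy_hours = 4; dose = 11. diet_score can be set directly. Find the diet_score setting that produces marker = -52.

diet_score = 1

Substituting into the clearance equation gives clearance = 4*diet_score + 7.
Substituting into the uptake equation gives uptake = 4*diet_score + 10.
Substituting into the inflammation equation gives inflammation = 8*diet_score - 31.
Substituting into the marker equation gives marker = 16*diet_score - 68.
Solve 16*diet_score - 68 = -52: diet_score = (-52 + 68) / 16 = 1.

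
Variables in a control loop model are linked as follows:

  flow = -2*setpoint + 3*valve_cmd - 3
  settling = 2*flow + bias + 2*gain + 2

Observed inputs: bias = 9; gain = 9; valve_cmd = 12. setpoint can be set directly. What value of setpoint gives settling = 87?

Substituting into the flow equation gives flow = -2*setpoint + 33.
Substituting into the settling equation gives settling = -4*setpoint + 95.
Solve -4*setpoint + 95 = 87: setpoint = (87 - 95) / -4 = 2.

setpoint = 2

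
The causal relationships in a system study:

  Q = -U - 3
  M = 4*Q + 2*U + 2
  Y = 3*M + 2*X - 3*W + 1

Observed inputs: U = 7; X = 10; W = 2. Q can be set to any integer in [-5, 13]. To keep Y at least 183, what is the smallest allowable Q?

Q = 10

Intervening on Q fixes its value directly, overriding its dependence on U.
Substituting into the M equation gives M = 4*Q + 16.
Substituting into the Y equation gives Y = 12*Q + 63.
Require 12*Q + 63 ≥ 183, so Q ≥ 10.
The smallest integer in [-5, 13] satisfying this is 10.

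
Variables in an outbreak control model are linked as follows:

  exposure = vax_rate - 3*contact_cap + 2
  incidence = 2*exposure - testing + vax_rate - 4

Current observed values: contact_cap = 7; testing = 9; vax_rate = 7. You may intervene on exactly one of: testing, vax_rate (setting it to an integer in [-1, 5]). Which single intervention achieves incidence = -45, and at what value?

Intervening on testing: incidence = -testing - 21. Reaching -45 requires testing = 24, outside [-1, 5].
Intervening on vax_rate: with other inputs at their observed values, incidence = 3*vax_rate - 51. Solving for -45 gives vax_rate = 2, within [-1, 5].

set vax_rate = 2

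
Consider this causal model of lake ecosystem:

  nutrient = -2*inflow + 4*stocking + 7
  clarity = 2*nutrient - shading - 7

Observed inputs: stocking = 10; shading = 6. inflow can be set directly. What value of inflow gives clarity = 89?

Substituting into the nutrient equation gives nutrient = -2*inflow + 47.
Substituting into the clarity equation gives clarity = -4*inflow + 81.
Solve -4*inflow + 81 = 89: inflow = (89 - 81) / -4 = -2.

inflow = -2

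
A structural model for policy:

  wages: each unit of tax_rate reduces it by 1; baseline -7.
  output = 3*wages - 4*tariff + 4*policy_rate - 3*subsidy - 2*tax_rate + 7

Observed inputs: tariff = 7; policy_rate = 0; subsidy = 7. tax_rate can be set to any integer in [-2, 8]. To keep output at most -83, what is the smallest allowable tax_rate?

Substituting into the output equation gives output = -5*tax_rate - 63.
Require -5*tax_rate - 63 ≤ -83, so tax_rate ≥ 4.
The smallest integer in [-2, 8] satisfying this is 4.

tax_rate = 4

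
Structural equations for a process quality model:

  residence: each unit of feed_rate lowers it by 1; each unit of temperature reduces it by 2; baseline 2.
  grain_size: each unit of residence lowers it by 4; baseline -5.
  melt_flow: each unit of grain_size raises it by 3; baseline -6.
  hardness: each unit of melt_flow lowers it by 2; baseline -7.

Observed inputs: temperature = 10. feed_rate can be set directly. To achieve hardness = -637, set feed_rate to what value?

feed_rate = 10

Substituting into the residence equation gives residence = -feed_rate - 18.
So grain_size = 4*feed_rate + 67.
Substituting into the melt_flow equation gives melt_flow = 12*feed_rate + 195.
Substituting into the hardness equation gives hardness = -24*feed_rate - 397.
Solve -24*feed_rate - 397 = -637: feed_rate = (-637 + 397) / -24 = 10.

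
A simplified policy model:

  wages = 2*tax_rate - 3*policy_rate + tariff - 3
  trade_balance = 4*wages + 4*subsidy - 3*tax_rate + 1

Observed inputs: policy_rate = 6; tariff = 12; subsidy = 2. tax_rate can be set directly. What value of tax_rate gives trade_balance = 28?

tax_rate = 11

Substituting into the wages equation gives wages = 2*tax_rate - 9.
Substituting into the trade_balance equation gives trade_balance = 5*tax_rate - 27.
Solve 5*tax_rate - 27 = 28: tax_rate = (28 + 27) / 5 = 11.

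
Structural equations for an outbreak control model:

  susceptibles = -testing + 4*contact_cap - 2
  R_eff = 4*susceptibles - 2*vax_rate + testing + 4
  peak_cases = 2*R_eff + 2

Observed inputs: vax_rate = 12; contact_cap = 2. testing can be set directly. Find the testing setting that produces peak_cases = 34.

testing = -4

Substituting into the susceptibles equation gives susceptibles = -testing + 6.
R_eff becomes -3*testing + 4.
peak_cases becomes -6*testing + 10.
Solve -6*testing + 10 = 34: testing = (34 - 10) / -6 = -4.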